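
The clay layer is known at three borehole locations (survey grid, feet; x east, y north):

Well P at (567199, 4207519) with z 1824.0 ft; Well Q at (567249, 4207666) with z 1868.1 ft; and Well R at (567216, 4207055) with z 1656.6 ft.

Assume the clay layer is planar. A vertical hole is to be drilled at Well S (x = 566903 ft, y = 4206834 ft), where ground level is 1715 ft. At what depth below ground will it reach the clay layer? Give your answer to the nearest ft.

86 ft

Two edge vectors: Well P→Well Q = (50, 147, 44.1), Well P→Well R = (17, -464, -167.4).
Normal n = (Well P→Well Q) × (Well P→Well R) = (-4145.4, 9119.7, -25699).
So ∂z/∂x = −n_x/n_z = −0.16130589 and ∂z/∂y = −n_y/n_z = 0.35486595.
Intercept c from Well P: 1824 + 91492.54 − 1493105.22 = −1399788.68.
At (566903, 4206834): z_contact = −91444.8 + 1492862.1 − 1399788.68 = 1628.7 ft.
Depth below ground = 1715 − 1628.7 = 86 ft.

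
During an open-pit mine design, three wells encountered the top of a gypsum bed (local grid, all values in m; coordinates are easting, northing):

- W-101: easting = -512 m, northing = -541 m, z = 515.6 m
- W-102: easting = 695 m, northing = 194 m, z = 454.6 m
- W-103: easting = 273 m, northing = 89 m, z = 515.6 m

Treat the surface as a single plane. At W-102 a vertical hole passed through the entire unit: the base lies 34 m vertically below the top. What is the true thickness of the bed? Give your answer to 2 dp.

32.24 m

Two edge vectors: W-101→W-102 = (1207, 735, -61), W-101→W-103 = (785, 630, 0).
Normal n = (W-101→W-102) × (W-101→W-103) = (38430, -47885, 183435).
So ∂z/∂easting = −n_x/n_z = −0.20950 and ∂z/∂northing = −n_y/n_z = 0.26105.
|∇z| = √(a²+b²) = 0.33472, so dip δ = arctan(0.33472) = 18.51°.
True thickness = vertical thickness × cos δ = 34 × cos 18.51° = 32.24 m.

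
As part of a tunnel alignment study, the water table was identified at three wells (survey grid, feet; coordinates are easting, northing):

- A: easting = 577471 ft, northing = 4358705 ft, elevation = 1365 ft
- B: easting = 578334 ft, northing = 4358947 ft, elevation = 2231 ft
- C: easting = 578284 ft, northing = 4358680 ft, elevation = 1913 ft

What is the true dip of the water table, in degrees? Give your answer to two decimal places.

51.85°

Let the plane be z = a·easting + b·northing + c.
B−A: 863a + 242b = 866;  C−A: 813a − 25b = 548.
Solving gives a = 0.70660, b = 1.05869.
Gradient magnitude |∇z| = √(a² + b²) = √(0.49929 + 1.12082) = 1.27283.
True dip = arctan(1.27283) = 51.85°, dipping toward SSW (azimuth ≈ 214°).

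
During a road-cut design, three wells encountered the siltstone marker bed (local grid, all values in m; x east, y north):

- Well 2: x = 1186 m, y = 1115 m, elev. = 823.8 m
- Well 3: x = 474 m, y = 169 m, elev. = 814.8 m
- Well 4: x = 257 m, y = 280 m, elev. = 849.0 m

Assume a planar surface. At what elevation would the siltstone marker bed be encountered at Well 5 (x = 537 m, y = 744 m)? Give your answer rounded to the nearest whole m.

Two edge vectors: Well 2→Well 3 = (-712, -946, -9), Well 2→Well 4 = (-929, -835, 25.2).
Normal n = (Well 2→Well 3) × (Well 2→Well 4) = (-31354.2, 26303.4, -284314).
So ∂z/∂x = −n_x/n_z = −0.11028 and ∂z/∂y = −n_y/n_z = 0.09252.
Intercept c from Well 2: 823.8 + 130.79 − 103.15 = 851.44.
At (537, 744): z = −59.2 + 68.8 + 851.44 = 861.0 m.

861 m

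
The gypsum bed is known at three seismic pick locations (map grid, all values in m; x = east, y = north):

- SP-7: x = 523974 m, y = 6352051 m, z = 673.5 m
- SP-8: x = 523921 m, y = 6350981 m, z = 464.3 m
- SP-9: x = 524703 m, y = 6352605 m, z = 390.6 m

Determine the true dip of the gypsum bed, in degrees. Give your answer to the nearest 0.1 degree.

Two edge vectors: SP-7→SP-8 = (-53, -1070, -209.2), SP-7→SP-9 = (729, 554, -282.9).
Normal n = (SP-7→SP-8) × (SP-7→SP-9) = (418599.8, -167500.5, 750668).
So ∂z/∂x = −n_x/n_z = −0.55764 and ∂z/∂y = −n_y/n_z = 0.22314.
Gradient magnitude |∇z| = √(a² + b²) = √(0.31096 + 0.04979) = 0.60062.
True dip = arctan(0.60062) = 31.0°, dipping toward ESE (azimuth ≈ 112°).

31.0°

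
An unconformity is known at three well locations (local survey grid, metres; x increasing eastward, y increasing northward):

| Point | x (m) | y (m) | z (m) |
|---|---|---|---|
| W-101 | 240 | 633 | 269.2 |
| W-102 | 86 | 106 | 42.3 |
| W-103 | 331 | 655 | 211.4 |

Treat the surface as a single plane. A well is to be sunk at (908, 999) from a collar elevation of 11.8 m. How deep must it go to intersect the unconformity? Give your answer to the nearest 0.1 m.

31.3 m

Two edge vectors: W-101→W-102 = (-154, -527, -226.9), W-101→W-103 = (91, 22, -57.8).
Normal n = (W-101→W-102) × (W-101→W-103) = (35452.4, -29549.1, 44569).
So ∂z/∂x = −n_x/n_z = −0.79545 and ∂z/∂y = −n_y/n_z = 0.66300.
Intercept c from W-101: 269.2 + 190.91 − 419.68 = 40.43.
At (908, 999): z_contact = −722.27 + 662.33 + 40.43 = -19.50 m.
Depth below ground = 11.8 − (-19.50) = 31.3 m.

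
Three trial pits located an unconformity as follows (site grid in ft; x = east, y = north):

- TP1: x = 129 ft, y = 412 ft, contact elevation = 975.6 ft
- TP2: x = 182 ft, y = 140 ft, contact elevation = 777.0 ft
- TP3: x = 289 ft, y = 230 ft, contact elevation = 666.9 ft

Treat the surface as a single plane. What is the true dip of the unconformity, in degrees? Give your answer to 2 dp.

Two edge vectors: TP1→TP2 = (53, -272, -198.6), TP1→TP3 = (160, -182, -308.7).
Normal n = (TP1→TP2) × (TP1→TP3) = (47821.2, -15414.9, 33874).
So ∂z/∂x = −n_x/n_z = −1.41174 and ∂z/∂y = −n_y/n_z = 0.45507.
Gradient magnitude |∇z| = √(a² + b²) = √(1.99300 + 0.20708) = 1.48327.
True dip = arctan(1.48327) = 56.01°, dipping toward ESE (azimuth ≈ 108°).

56.01°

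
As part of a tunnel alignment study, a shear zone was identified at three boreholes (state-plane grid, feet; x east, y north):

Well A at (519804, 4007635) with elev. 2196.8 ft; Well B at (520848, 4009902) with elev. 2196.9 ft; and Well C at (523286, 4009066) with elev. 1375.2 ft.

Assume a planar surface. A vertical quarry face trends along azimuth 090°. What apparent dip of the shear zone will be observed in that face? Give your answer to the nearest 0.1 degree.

16.2°

Two edge vectors: Well A→Well B = (1044, 2267, 0.1), Well A→Well C = (3482, 1431, -821.6).
Normal n = (Well A→Well B) × (Well A→Well C) = (-1862710.3, 858098.6, -6399730).
So ∂z/∂x = −n_x/n_z = −0.29106 and ∂z/∂y = −n_y/n_z = 0.13408.
Unit vector along 090° is (sin 90°, cos 90°) = (1.0000, 0.0000).
Slope in that direction = a·(1.0000) + b·(0.0000) = −0.29106.
Apparent dip = arctan|0.29106| = 16.2° (true dip is 17.8°, so apparent ≤ true as expected).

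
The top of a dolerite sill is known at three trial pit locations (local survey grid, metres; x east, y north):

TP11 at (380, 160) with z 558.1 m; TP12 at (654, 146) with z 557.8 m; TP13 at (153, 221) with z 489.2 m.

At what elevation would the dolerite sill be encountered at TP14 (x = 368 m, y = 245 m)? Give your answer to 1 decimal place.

Let the plane be z = a·x + b·y + c.
TP12−TP11: 274a − 14b = −0.3;  TP13−TP11: −227a + 61b = −68.9.
Solving gives a = −0.07261, b = −1.39973.
Then c = 558.1 − a·380 − b·160 = 809.65.
At (368, 245): z = −26.7 − 342.9 + 809.65 = 440.0 m.

440.0 m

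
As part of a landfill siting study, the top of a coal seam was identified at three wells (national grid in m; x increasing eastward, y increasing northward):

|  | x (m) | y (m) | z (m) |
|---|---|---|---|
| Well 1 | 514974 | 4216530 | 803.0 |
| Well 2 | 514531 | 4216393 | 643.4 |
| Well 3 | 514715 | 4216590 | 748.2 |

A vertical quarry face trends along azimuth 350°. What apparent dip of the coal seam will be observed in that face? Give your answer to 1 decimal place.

12.6°

Let the plane be z = a·x + b·y + c.
Well 2−Well 1: −443a − 137b = −159.6;  Well 3−Well 1: −259a + 60b = −54.8.
Solving gives a = 0.27526, b = 0.27488.
Unit vector along 350° is (sin 350°, cos 350°) = (-0.1736, 0.9848).
Slope in that direction = a·(-0.1736) + b·(0.9848) = 0.22291.
Apparent dip = arctan|0.22291| = 12.6° (true dip is 21.3°, so apparent ≤ true as expected).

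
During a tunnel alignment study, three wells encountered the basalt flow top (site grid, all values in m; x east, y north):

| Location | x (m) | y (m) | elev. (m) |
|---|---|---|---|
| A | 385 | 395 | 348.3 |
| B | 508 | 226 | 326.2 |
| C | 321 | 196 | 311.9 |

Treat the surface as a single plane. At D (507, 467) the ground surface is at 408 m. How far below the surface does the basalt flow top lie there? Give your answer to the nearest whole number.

Two edge vectors: A→B = (123, -169, -22.1), A→C = (-64, -199, -36.4).
Normal n = (A→B) × (A→C) = (1753.7, 5891.6, -35293).
So ∂z/∂x = −n_x/n_z = 0.04969 and ∂z/∂y = −n_y/n_z = 0.16693.
Intercept c from A: 348.3 − 19.13 − 65.94 = 263.23.
At (507, 467): z_contact = 25.2 + 78.0 + 263.23 = 366.4 m.
Depth below ground = 408 − 366.4 = 42 m.

42 m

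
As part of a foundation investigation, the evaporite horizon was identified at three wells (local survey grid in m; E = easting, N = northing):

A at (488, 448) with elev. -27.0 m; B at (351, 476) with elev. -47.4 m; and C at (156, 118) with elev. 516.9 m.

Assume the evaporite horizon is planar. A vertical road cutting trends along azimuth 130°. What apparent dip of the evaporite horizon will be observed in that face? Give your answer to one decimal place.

40.0°

Two edge vectors: A→B = (-137, 28, -20.4), A→C = (-332, -330, 543.9).
Normal n = (A→B) × (A→C) = (8497.2, 81287.1, 54506).
So ∂z/∂E = −n_x/n_z = −0.15589 and ∂z/∂N = −n_y/n_z = −1.49134.
Unit vector along 130° is (sin 130°, cos 130°) = (0.7660, -0.6428).
Slope in that direction = a·(0.7660) + b·(-0.6428) = 0.83919.
Apparent dip = arctan|0.83919| = 40.0° (true dip is 56.3°, so apparent ≤ true as expected).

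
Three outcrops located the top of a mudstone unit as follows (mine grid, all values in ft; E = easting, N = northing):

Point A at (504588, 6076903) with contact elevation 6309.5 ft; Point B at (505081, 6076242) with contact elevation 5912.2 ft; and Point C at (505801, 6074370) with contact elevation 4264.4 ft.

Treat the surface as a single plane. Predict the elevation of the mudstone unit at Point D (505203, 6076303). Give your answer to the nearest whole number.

Let the plane be z = a·E + b·N + c.
Point B−Point A: 493a − 661b = −397.3;  Point C−Point A: 1213a − 2533b = −2045.1.
Solving gives a = 0.77286074, b = 1.17748917.
Then c = 6309.5 − a·504588 − b·6076903 = −7539154.23.
At (505203, 6076303): z = 390451.6 + 7154781.0 − 7539154.23 = 6078.3 ft.

6078 ft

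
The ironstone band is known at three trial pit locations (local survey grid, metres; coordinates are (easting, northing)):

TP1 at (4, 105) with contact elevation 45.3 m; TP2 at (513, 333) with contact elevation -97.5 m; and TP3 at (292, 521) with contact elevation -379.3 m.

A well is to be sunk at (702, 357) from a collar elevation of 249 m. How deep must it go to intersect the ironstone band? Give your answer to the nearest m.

Two edge vectors: TP1→TP2 = (509, 228, -142.8), TP1→TP3 = (288, 416, -424.6).
Normal n = (TP1→TP2) × (TP1→TP3) = (-37404, 174995, 146080).
So ∂z/∂E = −n_x/n_z = 0.25605 and ∂z/∂N = −n_y/n_z = −1.19794.
Intercept c from TP1: 45.3 − 1.02 + 125.78 = 170.06.
At (702, 357): z_contact = 179.7 − 427.7 + 170.06 = -77.9 m.
Depth below ground = 249 − (-77.9) = 327 m.

327 m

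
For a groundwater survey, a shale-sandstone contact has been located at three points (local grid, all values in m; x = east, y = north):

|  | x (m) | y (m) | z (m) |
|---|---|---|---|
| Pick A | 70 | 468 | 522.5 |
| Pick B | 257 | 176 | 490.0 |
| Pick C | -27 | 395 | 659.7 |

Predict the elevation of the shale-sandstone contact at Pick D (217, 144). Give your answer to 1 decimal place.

547.6 m

Two edge vectors: Pick A→Pick B = (187, -292, -32.5), Pick A→Pick C = (-97, -73, 137.2).
Normal n = (Pick A→Pick B) × (Pick A→Pick C) = (-42434.9, -22503.9, -41975).
So ∂z/∂x = −n_x/n_z = −1.01096 and ∂z/∂y = −n_y/n_z = −0.53613.
Intercept c from Pick A: 522.5 + 70.77 + 250.91 = 844.17.
At (217, 144): z = −219.4 − 77.2 + 844.17 = 547.6 m.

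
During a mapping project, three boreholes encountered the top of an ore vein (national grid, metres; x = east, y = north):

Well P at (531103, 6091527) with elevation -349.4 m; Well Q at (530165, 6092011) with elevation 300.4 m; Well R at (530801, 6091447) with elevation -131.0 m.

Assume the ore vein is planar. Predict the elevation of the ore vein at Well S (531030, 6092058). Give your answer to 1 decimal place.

-318.1 m

Two edge vectors: Well P→Well Q = (-938, 484, 649.8), Well P→Well R = (-302, -80, 218.4).
Normal n = (Well P→Well Q) × (Well P→Well R) = (157689.6, 8619.6, 221208).
So ∂z/∂x = −n_x/n_z = −0.712856678 and ∂z/∂y = −n_y/n_z = −0.038966041.
Intercept c from Well P: -349.4 + 378600.32 + 237362.69 = 615613.61.
At (531030, 6092058): z = −378548.3 − 237383.4 + 615613.61 = -318.1 m.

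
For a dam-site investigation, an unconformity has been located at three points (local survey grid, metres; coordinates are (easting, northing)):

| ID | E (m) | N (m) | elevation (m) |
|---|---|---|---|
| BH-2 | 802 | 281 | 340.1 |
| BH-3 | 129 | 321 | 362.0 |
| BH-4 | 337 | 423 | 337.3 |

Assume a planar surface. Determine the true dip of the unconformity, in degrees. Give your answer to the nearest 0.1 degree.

Let the plane be z = a·E + b·N + c.
BH-3−BH-2: −673a + 40b = 21.9;  BH-4−BH-2: −465a + 142b = −2.8.
Solving gives a = −0.04186, b = −0.15680.
Gradient magnitude |∇z| = √(a² + b²) = √(0.00175 + 0.02458) = 0.16229.
True dip = arctan(0.16229) = 9.2°, dipping toward NNE (azimuth ≈ 015°).

9.2°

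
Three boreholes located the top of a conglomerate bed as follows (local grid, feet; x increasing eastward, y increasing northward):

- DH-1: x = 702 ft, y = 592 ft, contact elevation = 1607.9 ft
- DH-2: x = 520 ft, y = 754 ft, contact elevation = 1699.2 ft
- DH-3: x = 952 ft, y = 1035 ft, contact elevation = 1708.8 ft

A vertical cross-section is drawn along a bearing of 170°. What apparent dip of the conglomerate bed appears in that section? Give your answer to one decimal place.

Two edge vectors: DH-1→DH-2 = (-182, 162, 91.3), DH-1→DH-3 = (250, 443, 100.9).
Normal n = (DH-1→DH-2) × (DH-1→DH-3) = (-24100.1, 41188.8, -121126).
So ∂z/∂x = −n_x/n_z = −0.19897 and ∂z/∂y = −n_y/n_z = 0.34005.
Unit vector along 170° is (sin 170°, cos 170°) = (0.1736, -0.9848).
Slope in that direction = a·(0.1736) + b·(-0.9848) = −0.36943.
Apparent dip = arctan|0.36943| = 20.3° (true dip is 21.5°, so apparent ≤ true as expected).

20.3°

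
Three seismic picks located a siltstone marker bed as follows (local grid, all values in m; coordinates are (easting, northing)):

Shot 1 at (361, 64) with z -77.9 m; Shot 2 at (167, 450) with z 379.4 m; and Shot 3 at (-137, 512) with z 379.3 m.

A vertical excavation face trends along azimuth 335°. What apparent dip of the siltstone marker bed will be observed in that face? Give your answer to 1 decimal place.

Let the plane be z = a·E + b·N + c.
Shot 2−Shot 1: −194a + 386b = 457.3;  Shot 3−Shot 1: −498a + 448b = 457.2.
Solving gives a = 0.26958, b = 1.32020.
Unit vector along 335° is (sin 335°, cos 335°) = (-0.4226, 0.9063).
Slope in that direction = a·(-0.4226) + b·(0.9063) = 1.08258.
Apparent dip = arctan|1.08258| = 47.3° (true dip is 53.4°, so apparent ≤ true as expected).

47.3°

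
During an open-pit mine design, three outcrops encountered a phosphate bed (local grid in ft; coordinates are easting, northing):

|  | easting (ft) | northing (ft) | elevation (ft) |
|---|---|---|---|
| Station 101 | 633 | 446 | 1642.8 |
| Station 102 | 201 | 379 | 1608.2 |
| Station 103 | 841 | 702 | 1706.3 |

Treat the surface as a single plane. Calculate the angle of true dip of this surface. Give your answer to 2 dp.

Let the plane be z = a·easting + b·northing + c.
Station 102−Station 101: −432a − 67b = −34.6;  Station 103−Station 101: 208a + 256b = 63.5.
Solving gives a = 0.04762, b = 0.20935.
Gradient magnitude |∇z| = √(a² + b²) = √(0.00227 + 0.04383) = 0.21470.
True dip = arctan(0.21470) = 12.12°, dipping toward SSW (azimuth ≈ 193°).

12.12°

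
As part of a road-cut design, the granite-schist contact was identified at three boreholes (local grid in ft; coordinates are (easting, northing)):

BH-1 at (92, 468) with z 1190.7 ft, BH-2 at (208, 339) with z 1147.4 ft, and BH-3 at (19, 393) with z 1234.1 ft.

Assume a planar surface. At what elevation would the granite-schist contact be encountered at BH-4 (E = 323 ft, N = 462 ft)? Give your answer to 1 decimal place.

Two edge vectors: BH-1→BH-2 = (116, -129, -43.3), BH-1→BH-3 = (-73, -75, 43.4).
Normal n = (BH-1→BH-2) × (BH-1→BH-3) = (-8846.1, -1873.5, -18117).
So ∂z/∂E = −n_x/n_z = −0.48828 and ∂z/∂N = −n_y/n_z = −0.10341.
Intercept c from BH-1: 1190.7 + 44.92 + 48.40 = 1284.02.
At (323, 462): z = −157.7 − 47.8 + 1284.02 = 1078.5 ft.

1078.5 ft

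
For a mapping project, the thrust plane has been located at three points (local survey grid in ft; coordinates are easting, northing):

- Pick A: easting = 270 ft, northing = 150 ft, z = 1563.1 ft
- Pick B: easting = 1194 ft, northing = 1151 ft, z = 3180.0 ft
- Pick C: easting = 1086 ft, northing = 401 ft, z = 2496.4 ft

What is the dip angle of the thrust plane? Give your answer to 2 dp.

Two edge vectors: Pick A→Pick B = (924, 1001, 1616.9), Pick A→Pick C = (816, 251, 933.3).
Normal n = (Pick A→Pick B) × (Pick A→Pick C) = (528391.4, 457021.2, -584892).
So ∂z/∂easting = −n_x/n_z = 0.90340 and ∂z/∂northing = −n_y/n_z = 0.78138.
Gradient magnitude |∇z| = √(a² + b²) = √(0.81613 + 0.61055) = 1.19444.
True dip = arctan(1.19444) = 50.06°, dipping toward SW (azimuth ≈ 229°).

50.06°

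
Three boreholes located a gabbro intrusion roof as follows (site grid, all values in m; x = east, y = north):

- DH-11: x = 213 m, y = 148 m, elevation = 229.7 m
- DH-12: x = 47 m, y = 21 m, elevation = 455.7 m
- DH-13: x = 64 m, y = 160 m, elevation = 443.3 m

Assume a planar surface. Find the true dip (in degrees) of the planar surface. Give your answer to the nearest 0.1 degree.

55.0°

Let the plane be z = a·x + b·y + c.
DH-12−DH-11: −166a − 127b = 226;  DH-13−DH-11: −149a + 12b = 213.6.
Solving gives a = −1.42669, b = 0.08528.
Gradient magnitude |∇z| = √(a² + b²) = √(2.03544 + 0.00727) = 1.42924.
True dip = arctan(1.42924) = 55.0°, dipping toward E (azimuth ≈ 093°).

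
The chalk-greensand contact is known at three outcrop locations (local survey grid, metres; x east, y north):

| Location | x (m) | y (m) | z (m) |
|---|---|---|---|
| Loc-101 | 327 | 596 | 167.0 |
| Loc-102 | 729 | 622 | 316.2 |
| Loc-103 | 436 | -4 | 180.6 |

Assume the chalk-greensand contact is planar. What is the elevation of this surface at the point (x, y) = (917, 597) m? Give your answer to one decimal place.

384.3 m

Two edge vectors: Loc-101→Loc-102 = (402, 26, 149.2), Loc-101→Loc-103 = (109, -600, 13.6).
Normal n = (Loc-101→Loc-102) × (Loc-101→Loc-103) = (89873.6, 10795.6, -244034).
So ∂z/∂x = −n_x/n_z = 0.36828 and ∂z/∂y = −n_y/n_z = 0.04424.
Intercept c from Loc-101: 167 − 120.43 − 26.37 = 20.21.
At (917, 597): z = 337.7 + 26.4 + 20.21 = 384.3 m.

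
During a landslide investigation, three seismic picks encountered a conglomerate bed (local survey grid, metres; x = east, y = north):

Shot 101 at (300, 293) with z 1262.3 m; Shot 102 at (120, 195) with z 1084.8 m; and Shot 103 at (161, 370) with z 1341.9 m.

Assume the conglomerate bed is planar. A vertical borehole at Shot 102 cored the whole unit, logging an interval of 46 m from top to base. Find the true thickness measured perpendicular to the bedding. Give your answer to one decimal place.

26.3 m

Two edge vectors: Shot 101→Shot 102 = (-180, -98, -177.5), Shot 101→Shot 103 = (-139, 77, 79.6).
Normal n = (Shot 101→Shot 102) × (Shot 101→Shot 103) = (5866.7, 39000.5, -27482).
So ∂z/∂x = −n_x/n_z = 0.21347 and ∂z/∂y = −n_y/n_z = 1.41913.
|∇z| = √(a²+b²) = 1.43510, so dip δ = arctan(1.43510) = 55.13°.
True thickness = vertical thickness × cos δ = 46 × cos 55.13° = 26.3 m.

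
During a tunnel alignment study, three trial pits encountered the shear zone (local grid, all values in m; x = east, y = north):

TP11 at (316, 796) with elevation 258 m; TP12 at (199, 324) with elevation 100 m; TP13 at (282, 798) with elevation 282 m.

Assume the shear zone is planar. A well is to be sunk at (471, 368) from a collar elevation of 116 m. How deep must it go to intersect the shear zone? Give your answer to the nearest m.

Let the plane be z = a·x + b·y + c.
TP12−TP11: −117a − 472b = −158;  TP13−TP11: −34a + 2b = 24.
Solving gives a = −0.67633, b = 0.50240.
Then c = 258 − a·316 − b·796 = 71.81.
At (471, 368): z_contact = −318.6 + 184.9 + 71.81 = -61.9 m.
Depth below ground = 116 − (-61.9) = 178 m.

178 m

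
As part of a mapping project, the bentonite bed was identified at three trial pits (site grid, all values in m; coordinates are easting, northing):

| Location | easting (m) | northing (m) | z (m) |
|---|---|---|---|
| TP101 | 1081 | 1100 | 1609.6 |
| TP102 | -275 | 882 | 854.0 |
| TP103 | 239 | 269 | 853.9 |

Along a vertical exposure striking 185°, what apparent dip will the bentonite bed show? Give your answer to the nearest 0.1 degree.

24.4°

Two edge vectors: TP101→TP102 = (-1356, -218, -755.6), TP101→TP103 = (-842, -831, -755.7).
Normal n = (TP101→TP102) × (TP101→TP103) = (-463161, -388514, 943280).
So ∂z/∂easting = −n_x/n_z = 0.49101 and ∂z/∂northing = −n_y/n_z = 0.41188.
Unit vector along 185° is (sin 185°, cos 185°) = (-0.0872, -0.9962).
Slope in that direction = a·(-0.0872) + b·(-0.9962) = −0.45310.
Apparent dip = arctan|0.45310| = 24.4° (true dip is 32.7°, so apparent ≤ true as expected).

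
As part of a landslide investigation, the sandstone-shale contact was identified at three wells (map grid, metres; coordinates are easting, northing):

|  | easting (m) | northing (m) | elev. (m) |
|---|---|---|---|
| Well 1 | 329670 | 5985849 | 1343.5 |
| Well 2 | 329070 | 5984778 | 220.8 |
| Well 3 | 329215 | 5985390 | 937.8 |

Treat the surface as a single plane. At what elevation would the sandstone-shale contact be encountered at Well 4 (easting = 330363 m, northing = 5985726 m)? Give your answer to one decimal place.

924.0 m

Two edge vectors: Well 1→Well 2 = (-600, -1071, -1122.7), Well 1→Well 3 = (-455, -459, -405.7).
Normal n = (Well 1→Well 2) × (Well 1→Well 3) = (-80814.6, 267408.5, -211905).
So ∂z/∂easting = −n_x/n_z = −0.381371841 and ∂z/∂northing = −n_y/n_z = 1.261926335.
Intercept c from Well 1: 1343.5 + 125726.85 − 7553700.49 = −7426630.14.
At (330363, 5985726): z = −125991.1 + 7553545.3 − 7426630.14 = 924.0 m.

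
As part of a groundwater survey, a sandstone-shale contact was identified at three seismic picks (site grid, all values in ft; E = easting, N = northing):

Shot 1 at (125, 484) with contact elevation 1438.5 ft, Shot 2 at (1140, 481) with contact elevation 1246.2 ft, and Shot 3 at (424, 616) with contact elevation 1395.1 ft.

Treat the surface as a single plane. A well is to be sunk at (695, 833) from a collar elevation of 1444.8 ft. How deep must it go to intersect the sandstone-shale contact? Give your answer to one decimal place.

Let the plane be z = a·E + b·N + c.
Shot 2−Shot 1: 1015a − 3b = −192.3;  Shot 3−Shot 1: 299a + 132b = −43.4.
Solving gives a = −0.189163, b = 0.099696.
Then c = 1438.5 − a·125 − b·484 = 1413.89.
At (695, 833): z_contact = −131.47 + 83.05 + 1413.89 = 1365.47 ft.
Depth below ground = 1444.8 − 1365.47 = 79.3 ft.

79.3 ft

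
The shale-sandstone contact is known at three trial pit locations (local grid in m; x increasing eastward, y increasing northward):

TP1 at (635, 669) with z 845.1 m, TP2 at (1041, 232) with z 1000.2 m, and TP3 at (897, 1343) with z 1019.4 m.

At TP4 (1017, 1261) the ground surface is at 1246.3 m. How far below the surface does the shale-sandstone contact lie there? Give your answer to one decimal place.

Two edge vectors: TP1→TP2 = (406, -437, 155.1), TP1→TP3 = (262, 674, 174.3).
Normal n = (TP1→TP2) × (TP1→TP3) = (-180706.5, -30129.6, 388138).
So ∂z/∂x = −n_x/n_z = 0.465573 and ∂z/∂y = −n_y/n_z = 0.077626.
Intercept c from TP1: 845.1 − 295.64 − 51.93 = 497.53.
At (1017, 1261): z_contact = 473.49 + 97.89 + 497.53 = 1068.90 m.
Depth below ground = 1246.3 − 1068.90 = 177.4 m.

177.4 m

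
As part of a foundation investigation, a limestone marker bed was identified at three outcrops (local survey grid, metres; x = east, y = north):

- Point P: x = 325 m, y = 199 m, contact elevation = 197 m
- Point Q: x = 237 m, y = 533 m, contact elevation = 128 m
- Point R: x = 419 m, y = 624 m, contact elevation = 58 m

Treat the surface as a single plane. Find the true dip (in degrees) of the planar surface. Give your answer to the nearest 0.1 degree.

Let the plane be z = a·x + b·y + c.
Point Q−Point P: −88a + 334b = −69;  Point R−Point P: 94a + 425b = −139.
Solving gives a = −0.24858, b = −0.27208.
Gradient magnitude |∇z| = √(a² + b²) = √(0.06179 + 0.07403) = 0.36853.
True dip = arctan(0.36853) = 20.2°, dipping toward NE (azimuth ≈ 042°).

20.2°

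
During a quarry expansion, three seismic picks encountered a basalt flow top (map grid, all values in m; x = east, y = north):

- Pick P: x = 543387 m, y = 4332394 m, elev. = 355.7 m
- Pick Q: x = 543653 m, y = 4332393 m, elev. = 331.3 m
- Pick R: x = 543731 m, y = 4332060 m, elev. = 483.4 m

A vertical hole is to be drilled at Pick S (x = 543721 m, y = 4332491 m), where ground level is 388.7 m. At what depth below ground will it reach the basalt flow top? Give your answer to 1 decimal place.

110.7 m

Let the plane be z = a·x + b·y + c.
Pick Q−Pick P: 266a − 1b = −24.4;  Pick R−Pick P: 344a − 334b = 127.7.
Solving gives a = −0.093528814, b = −0.478664407.
Then c = 355.7 − a·543387 − b·4332394 = 2124940.85.
At (543721, 4332491): z_contact = −50853.58 − 2073809.23 + 2124940.85 = 278.03 m.
Depth below ground = 388.7 − 278.03 = 110.7 m.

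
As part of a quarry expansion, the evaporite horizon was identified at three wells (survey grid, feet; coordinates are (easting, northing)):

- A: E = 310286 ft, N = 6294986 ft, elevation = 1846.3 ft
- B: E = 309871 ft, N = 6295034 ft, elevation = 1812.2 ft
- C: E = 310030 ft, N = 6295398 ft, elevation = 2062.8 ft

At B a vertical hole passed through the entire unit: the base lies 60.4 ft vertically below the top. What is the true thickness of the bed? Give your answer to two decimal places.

Let the plane be z = a·E + b·N + c.
B−A: −415a + 48b = −34.1;  C−A: −256a + 412b = 216.5.
Solving gives a = 0.15402, b = 0.62119.
|∇z| = √(a²+b²) = 0.63999, so dip δ = arctan(0.63999) = 32.62°.
True thickness = vertical thickness × cos δ = 60.4 × cos 32.62° = 50.87 ft.

50.87 ft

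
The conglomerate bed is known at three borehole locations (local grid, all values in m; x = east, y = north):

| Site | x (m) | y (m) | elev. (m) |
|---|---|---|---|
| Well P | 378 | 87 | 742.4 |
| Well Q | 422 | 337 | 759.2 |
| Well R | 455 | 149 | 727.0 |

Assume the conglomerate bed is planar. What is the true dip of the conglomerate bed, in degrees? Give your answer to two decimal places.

Two edge vectors: Well P→Well Q = (44, 250, 16.8), Well P→Well R = (77, 62, -15.4).
Normal n = (Well P→Well Q) × (Well P→Well R) = (-4891.6, 1971.2, -16522).
So ∂z/∂x = −n_x/n_z = −0.29607 and ∂z/∂y = −n_y/n_z = 0.11931.
Gradient magnitude |∇z| = √(a² + b²) = √(0.08765 + 0.01423) = 0.31920.
True dip = arctan(0.31920) = 17.70°, dipping toward ESE (azimuth ≈ 112°).

17.70°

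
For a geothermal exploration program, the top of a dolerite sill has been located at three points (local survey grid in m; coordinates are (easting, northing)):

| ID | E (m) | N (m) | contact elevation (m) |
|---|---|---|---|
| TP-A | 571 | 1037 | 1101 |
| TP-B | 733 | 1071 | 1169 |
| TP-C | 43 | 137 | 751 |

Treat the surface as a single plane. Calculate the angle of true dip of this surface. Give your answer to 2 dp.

Let the plane be z = a·E + b·N + c.
TP-B−TP-A: 162a + 34b = 68;  TP-C−TP-A: −528a − 900b = −350.
Solving gives a = 0.38561, b = 0.16266.
Gradient magnitude |∇z| = √(a² + b²) = √(0.14870 + 0.02646) = 0.41852.
True dip = arctan(0.41852) = 22.71°, dipping toward WSW (azimuth ≈ 247°).

22.71°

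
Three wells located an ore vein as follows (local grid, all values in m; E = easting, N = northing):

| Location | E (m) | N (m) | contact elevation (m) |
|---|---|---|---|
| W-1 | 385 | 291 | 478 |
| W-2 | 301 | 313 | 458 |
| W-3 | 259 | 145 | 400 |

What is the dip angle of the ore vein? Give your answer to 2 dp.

22.23°

Two edge vectors: W-1→W-2 = (-84, 22, -20), W-1→W-3 = (-126, -146, -78).
Normal n = (W-1→W-2) × (W-1→W-3) = (-4636, -4032, 15036).
So ∂z/∂E = −n_x/n_z = 0.30833 and ∂z/∂N = −n_y/n_z = 0.26816.
Gradient magnitude |∇z| = √(a² + b²) = √(0.09507 + 0.07191) = 0.40862.
True dip = arctan(0.40862) = 22.23°, dipping toward SW (azimuth ≈ 229°).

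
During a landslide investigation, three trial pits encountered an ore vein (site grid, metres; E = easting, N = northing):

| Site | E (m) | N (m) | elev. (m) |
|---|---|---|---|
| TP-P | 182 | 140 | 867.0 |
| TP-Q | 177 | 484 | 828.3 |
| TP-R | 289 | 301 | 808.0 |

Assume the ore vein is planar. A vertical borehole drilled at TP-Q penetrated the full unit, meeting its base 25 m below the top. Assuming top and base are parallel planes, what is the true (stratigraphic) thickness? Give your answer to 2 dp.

23.27 m

Two edge vectors: TP-P→TP-Q = (-5, 344, -38.7), TP-P→TP-R = (107, 161, -59).
Normal n = (TP-P→TP-Q) × (TP-P→TP-R) = (-14065.3, -4435.9, -37613).
So ∂z/∂E = −n_x/n_z = −0.37395 and ∂z/∂N = −n_y/n_z = −0.11794.
|∇z| = √(a²+b²) = 0.39210, so dip δ = arctan(0.39210) = 21.41°.
True thickness = vertical thickness × cos δ = 25 × cos 21.41° = 23.27 m.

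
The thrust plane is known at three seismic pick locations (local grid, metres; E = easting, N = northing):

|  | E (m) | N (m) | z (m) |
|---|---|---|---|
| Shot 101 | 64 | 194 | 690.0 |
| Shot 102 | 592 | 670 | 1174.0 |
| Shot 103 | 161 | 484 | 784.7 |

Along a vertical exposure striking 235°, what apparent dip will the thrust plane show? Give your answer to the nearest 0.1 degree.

Let the plane be z = a·E + b·N + c.
Shot 102−Shot 101: 528a + 476b = 484;  Shot 103−Shot 101: 97a + 290b = 94.7.
Solving gives a = 0.89093, b = 0.02855.
Unit vector along 235° is (sin 235°, cos 235°) = (-0.8192, -0.5736).
Slope in that direction = a·(-0.8192) + b·(-0.5736) = −0.74618.
Apparent dip = arctan|0.74618| = 36.7° (true dip is 41.7°, so apparent ≤ true as expected).

36.7°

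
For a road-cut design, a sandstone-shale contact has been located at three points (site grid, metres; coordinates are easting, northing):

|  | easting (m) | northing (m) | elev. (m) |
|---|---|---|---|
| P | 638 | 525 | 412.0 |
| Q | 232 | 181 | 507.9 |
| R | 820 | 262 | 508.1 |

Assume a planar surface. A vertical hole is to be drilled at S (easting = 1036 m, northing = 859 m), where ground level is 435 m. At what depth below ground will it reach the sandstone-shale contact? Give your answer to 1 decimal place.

Let the plane be z = a·easting + b·northing + c.
Q−P: −406a − 344b = 95.9;  R−P: 182a − 263b = 96.1.
Solving gives a = 0.046265, b = −0.333383.
Then c = 412 − a·638 − b·525 = 557.51.
At (1036, 859): z_contact = 47.93 − 286.38 + 557.51 = 319.06 m.
Depth below ground = 435 − 319.06 = 115.9 m.

115.9 m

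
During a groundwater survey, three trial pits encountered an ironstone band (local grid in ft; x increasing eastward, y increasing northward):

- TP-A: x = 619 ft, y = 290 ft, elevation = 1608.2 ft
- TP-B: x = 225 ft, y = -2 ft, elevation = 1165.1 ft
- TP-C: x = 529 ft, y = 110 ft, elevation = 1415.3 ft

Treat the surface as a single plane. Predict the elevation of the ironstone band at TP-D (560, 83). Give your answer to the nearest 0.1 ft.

Let the plane be z = a·x + b·y + c.
TP-B−TP-A: −394a − 292b = −443.1;  TP-C−TP-A: −90a − 180b = −192.9.
Solving gives a = 0.52489, b = 0.80922.
Then c = 1608.2 − a·619 − b·290 = 1048.62.
At (560, 83): z = 293.9 + 67.2 + 1048.62 = 1409.7 ft.

1409.7 ft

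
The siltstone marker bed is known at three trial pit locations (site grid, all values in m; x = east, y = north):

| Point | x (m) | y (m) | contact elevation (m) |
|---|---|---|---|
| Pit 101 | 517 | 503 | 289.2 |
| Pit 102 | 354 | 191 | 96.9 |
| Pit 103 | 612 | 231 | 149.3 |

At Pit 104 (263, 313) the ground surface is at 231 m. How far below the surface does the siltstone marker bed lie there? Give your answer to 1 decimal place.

Let the plane be z = a·x + b·y + c.
Pit 102−Pit 101: −163a − 312b = −192.3;  Pit 103−Pit 101: 95a − 272b = −139.9.
Solving gives a = 0.11702, b = 0.55521.
Then c = 289.2 − a·517 − b·503 = −50.57.
At (263, 313): z_contact = 30.78 + 173.78 − 50.57 = 153.99 m.
Depth below ground = 231 − 153.99 = 77.0 m.

77.0 m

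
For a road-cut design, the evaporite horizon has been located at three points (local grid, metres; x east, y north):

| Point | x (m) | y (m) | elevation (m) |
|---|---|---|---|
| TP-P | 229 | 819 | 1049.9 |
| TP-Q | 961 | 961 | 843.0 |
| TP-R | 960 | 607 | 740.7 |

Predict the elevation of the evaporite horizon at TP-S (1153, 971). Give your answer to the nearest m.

781 m

Two edge vectors: TP-P→TP-Q = (732, 142, -206.9), TP-P→TP-R = (731, -212, -309.2).
Normal n = (TP-P→TP-Q) × (TP-P→TP-R) = (-87769.2, 75090.5, -258986).
So ∂z/∂x = −n_x/n_z = −0.33890 and ∂z/∂y = −n_y/n_z = 0.28994.
Intercept c from TP-P: 1049.9 + 77.61 − 237.46 = 890.05.
At (1153, 971): z = −390.7 + 281.5 + 890.05 = 780.8 m.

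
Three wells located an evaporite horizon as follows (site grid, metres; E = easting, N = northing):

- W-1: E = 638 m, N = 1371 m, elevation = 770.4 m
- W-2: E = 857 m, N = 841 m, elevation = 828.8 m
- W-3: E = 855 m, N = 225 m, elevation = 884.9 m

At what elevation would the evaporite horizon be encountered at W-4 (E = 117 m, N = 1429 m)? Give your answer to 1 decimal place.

741.2 m

Let the plane be z = a·E + b·N + c.
W-2−W-1: 219a − 530b = 58.4;  W-3−W-1: 217a − 1146b = 114.5.
Solving gives a = 0.045905, b = −0.091220.
Then c = 770.4 − a·638 − b·1371 = 866.18.
At (117, 1429): z = 5.4 − 130.4 + 866.18 = 741.2 m.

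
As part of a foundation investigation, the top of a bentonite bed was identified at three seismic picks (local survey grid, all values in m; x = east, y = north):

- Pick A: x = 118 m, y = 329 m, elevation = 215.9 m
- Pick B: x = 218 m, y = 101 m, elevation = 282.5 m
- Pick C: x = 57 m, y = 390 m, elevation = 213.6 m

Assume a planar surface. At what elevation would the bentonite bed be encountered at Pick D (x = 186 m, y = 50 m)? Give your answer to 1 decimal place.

Two edge vectors: Pick A→Pick B = (100, -228, 66.6), Pick A→Pick C = (-61, 61, -2.3).
Normal n = (Pick A→Pick B) × (Pick A→Pick C) = (-3538.2, -3832.6, -7808).
So ∂z/∂x = −n_x/n_z = −0.45315 and ∂z/∂y = −n_y/n_z = −0.49086.
Intercept c from Pick A: 215.9 + 53.47 + 161.49 = 430.86.
At (186, 50): z = −84.3 − 24.5 + 430.86 = 322.0 m.

322.0 m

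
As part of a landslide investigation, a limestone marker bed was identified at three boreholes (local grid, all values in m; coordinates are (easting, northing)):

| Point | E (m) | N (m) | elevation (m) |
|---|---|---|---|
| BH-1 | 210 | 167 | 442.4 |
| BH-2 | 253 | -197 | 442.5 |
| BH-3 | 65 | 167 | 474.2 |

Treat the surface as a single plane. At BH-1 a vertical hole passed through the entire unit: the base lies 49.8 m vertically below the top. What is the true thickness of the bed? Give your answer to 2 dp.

Two edge vectors: BH-1→BH-2 = (43, -364, 0.1), BH-1→BH-3 = (-145, 0, 31.8).
Normal n = (BH-1→BH-2) × (BH-1→BH-3) = (-11575.2, -1381.9, -52780).
So ∂z/∂E = −n_x/n_z = −0.21931 and ∂z/∂N = −n_y/n_z = −0.02618.
|∇z| = √(a²+b²) = 0.22087, so dip δ = arctan(0.22087) = 12.45°.
True thickness = vertical thickness × cos δ = 49.8 × cos 12.45° = 48.63 m.

48.63 m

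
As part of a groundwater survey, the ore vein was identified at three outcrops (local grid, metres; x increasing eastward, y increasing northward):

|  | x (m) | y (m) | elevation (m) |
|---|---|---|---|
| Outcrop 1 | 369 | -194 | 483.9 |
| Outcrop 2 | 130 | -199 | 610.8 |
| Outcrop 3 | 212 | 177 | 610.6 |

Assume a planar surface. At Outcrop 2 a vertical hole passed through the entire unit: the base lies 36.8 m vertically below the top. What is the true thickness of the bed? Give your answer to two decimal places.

Let the plane be z = a·x + b·y + c.
Outcrop 2−Outcrop 1: −239a − 5b = 126.9;  Outcrop 3−Outcrop 1: −157a + 371b = 126.7.
Solving gives a = −0.53338, b = 0.11579.
|∇z| = √(a²+b²) = 0.54581, so dip δ = arctan(0.54581) = 28.63°.
True thickness = vertical thickness × cos δ = 36.8 × cos 28.63° = 32.30 m.

32.30 m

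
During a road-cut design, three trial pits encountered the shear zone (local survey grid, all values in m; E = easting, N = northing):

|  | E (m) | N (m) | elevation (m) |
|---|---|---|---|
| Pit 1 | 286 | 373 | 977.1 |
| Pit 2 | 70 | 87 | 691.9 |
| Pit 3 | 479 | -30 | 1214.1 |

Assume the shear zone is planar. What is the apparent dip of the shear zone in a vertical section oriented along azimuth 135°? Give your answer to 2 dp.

Let the plane be z = a·E + b·N + c.
Pit 2−Pit 1: −216a − 286b = −285.2;  Pit 3−Pit 1: 193a − 403b = 237.
Solving gives a = 1.28452, b = 0.02708.
Unit vector along 135° is (sin 135°, cos 135°) = (0.7071, -0.7071).
Slope in that direction = a·(0.7071) + b·(-0.7071) = 0.88915.
Apparent dip = arctan|0.88915| = 41.64° (true dip is 52.1°, so apparent ≤ true as expected).

41.64°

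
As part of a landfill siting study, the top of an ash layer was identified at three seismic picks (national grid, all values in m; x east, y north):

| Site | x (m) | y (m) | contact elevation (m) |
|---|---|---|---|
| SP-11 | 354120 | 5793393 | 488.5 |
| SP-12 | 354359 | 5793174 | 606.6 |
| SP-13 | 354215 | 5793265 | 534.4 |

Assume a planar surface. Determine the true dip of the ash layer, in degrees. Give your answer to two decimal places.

27.39°

Two edge vectors: SP-11→SP-12 = (239, -219, 118.1), SP-11→SP-13 = (95, -128, 45.9).
Normal n = (SP-11→SP-12) × (SP-11→SP-13) = (5064.7, 249.4, -9787).
So ∂z/∂x = −n_x/n_z = 0.51749 and ∂z/∂y = −n_y/n_z = 0.02548.
Gradient magnitude |∇z| = √(a² + b²) = √(0.26780 + 0.00065) = 0.51812.
True dip = arctan(0.51812) = 27.39°, dipping toward W (azimuth ≈ 267°).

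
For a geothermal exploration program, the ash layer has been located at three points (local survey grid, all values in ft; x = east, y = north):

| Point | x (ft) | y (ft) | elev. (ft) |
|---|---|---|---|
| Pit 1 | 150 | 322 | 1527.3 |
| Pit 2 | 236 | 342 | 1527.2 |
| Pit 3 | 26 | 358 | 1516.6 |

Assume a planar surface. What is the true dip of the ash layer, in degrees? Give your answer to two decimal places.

9.73°

Let the plane be z = a·x + b·y + c.
Pit 2−Pit 1: 86a + 20b = −0.1;  Pit 3−Pit 1: −124a + 36b = −10.7.
Solving gives a = 0.03773, b = −0.16725.
Gradient magnitude |∇z| = √(a² + b²) = √(0.00142 + 0.02797) = 0.17146.
True dip = arctan(0.17146) = 9.73°, dipping toward NNW (azimuth ≈ 347°).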